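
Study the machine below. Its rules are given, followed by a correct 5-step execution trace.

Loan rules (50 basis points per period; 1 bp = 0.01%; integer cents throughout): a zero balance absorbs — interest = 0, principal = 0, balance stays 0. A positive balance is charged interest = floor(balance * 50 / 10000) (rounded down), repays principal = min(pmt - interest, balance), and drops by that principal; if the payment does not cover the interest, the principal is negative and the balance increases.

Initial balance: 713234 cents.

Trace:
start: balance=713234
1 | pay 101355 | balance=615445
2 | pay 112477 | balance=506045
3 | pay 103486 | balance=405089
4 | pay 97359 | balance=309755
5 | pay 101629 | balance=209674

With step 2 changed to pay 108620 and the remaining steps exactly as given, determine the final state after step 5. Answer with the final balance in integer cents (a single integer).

213589

(re-executing from step 2 with the substitution; state before step 2: balance=615445)
2 | pay 108620 | balance=509902
3 | pay 103486 | balance=408965
4 | pay 97359 | balance=313650
5 | pay 101629 | balance=213589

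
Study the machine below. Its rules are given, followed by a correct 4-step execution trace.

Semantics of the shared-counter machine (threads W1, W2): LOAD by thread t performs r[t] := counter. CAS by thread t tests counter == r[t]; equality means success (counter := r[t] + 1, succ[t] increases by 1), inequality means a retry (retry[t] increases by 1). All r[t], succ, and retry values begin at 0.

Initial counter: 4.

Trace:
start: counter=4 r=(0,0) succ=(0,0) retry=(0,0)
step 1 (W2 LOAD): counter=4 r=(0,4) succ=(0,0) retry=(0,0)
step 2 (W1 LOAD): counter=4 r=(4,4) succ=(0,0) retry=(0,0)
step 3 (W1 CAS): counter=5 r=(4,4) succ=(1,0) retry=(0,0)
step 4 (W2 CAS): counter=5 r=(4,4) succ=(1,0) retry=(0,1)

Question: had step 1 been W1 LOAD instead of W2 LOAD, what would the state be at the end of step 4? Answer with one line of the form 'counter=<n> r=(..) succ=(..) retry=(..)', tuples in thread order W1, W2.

counter=5 r=(4,0) succ=(1,0) retry=(0,1)

(re-executing from step 1 with the substitution; state before step 1: counter=4 r=(0,0) succ=(0,0) retry=(0,0))
step 1 (W1 LOAD): counter=4 r=(4,0) succ=(0,0) retry=(0,0)
step 2 (W1 LOAD): counter=4 r=(4,0) succ=(0,0) retry=(0,0)
step 3 (W1 CAS): counter=5 r=(4,0) succ=(1,0) retry=(0,0)
step 4 (W2 CAS): counter=5 r=(4,0) succ=(1,0) retry=(0,1)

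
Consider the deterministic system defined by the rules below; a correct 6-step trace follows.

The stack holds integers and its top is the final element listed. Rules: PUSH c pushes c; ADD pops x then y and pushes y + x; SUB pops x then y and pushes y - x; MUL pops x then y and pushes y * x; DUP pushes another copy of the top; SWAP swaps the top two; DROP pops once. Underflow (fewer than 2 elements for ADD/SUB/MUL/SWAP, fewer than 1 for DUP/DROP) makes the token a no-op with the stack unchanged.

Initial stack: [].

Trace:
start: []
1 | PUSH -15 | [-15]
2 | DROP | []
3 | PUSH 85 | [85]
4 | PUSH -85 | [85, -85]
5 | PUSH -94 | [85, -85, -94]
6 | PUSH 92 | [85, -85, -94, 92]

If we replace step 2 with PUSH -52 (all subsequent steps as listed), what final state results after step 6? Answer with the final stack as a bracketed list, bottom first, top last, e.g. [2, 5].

[-15, -52, 85, -85, -94, 92]

(re-executing from step 2 with the substitution; state before step 2: [-15])
2 | PUSH -52 | [-15, -52]
3 | PUSH 85 | [-15, -52, 85]
4 | PUSH -85 | [-15, -52, 85, -85]
5 | PUSH -94 | [-15, -52, 85, -85, -94]
6 | PUSH 92 | [-15, -52, 85, -85, -94, 92]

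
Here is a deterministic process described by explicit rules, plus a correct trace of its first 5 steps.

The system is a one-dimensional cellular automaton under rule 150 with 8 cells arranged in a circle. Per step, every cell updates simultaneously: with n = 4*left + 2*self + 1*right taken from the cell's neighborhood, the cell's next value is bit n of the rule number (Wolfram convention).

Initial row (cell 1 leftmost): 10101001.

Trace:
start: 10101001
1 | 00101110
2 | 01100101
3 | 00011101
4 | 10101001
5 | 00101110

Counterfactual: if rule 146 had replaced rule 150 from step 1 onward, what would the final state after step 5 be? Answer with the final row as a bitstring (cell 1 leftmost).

10010000

(re-executing steps 1..5 under rule 146; state before step 1: 10101001)
1 | 00000110
2 | 00001001
3 | 10010110
4 | 01100000
5 | 10010000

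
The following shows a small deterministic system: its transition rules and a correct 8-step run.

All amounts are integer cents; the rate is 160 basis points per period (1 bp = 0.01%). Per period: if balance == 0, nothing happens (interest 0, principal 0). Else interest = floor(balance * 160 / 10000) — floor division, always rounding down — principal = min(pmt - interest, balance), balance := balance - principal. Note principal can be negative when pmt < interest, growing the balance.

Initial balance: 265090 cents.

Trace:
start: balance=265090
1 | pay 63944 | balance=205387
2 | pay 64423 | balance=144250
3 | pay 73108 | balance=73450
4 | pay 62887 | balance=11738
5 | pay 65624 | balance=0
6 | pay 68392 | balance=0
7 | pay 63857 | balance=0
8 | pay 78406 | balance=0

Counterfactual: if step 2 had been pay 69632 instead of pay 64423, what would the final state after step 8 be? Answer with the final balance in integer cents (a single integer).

(re-executing from step 2 with the substitution; state before step 2: balance=205387)
2 | pay 69632 | balance=139041
3 | pay 73108 | balance=68157
4 | pay 62887 | balance=6360
5 | pay 65624 | balance=0
6 | pay 68392 | balance=0
7 | pay 63857 | balance=0
8 | pay 78406 | balance=0

0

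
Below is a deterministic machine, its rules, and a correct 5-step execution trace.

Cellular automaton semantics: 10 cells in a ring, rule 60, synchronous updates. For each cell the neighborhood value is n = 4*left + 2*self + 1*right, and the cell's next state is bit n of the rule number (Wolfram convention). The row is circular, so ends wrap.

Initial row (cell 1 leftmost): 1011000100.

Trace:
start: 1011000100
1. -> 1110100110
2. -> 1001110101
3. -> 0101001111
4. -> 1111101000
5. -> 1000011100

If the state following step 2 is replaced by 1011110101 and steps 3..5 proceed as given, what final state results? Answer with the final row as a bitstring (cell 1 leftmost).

1011101100

state after step 2 := 1011110101
3. -> 0110001111
4. -> 1101001000
5. -> 1011101100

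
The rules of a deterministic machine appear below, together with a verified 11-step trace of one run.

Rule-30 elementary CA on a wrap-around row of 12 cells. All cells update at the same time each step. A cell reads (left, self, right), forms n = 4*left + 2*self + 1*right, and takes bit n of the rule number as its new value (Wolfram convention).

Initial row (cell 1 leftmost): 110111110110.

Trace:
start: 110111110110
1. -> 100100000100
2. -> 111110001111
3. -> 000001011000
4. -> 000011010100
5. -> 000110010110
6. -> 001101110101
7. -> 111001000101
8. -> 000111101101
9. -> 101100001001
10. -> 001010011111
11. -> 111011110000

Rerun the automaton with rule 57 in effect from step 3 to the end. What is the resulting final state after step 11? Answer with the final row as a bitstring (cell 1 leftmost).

010010101101

(re-executing steps 3..11 under rule 57; state before step 3: 111110001111)
3. -> 000001101000
4. -> 111101010111
5. -> 000010101100
6. -> 111001011011
7. -> 000100110110
8. -> 110010101101
9. -> 001001011011
10. -> 100100110110
11. -> 010010101101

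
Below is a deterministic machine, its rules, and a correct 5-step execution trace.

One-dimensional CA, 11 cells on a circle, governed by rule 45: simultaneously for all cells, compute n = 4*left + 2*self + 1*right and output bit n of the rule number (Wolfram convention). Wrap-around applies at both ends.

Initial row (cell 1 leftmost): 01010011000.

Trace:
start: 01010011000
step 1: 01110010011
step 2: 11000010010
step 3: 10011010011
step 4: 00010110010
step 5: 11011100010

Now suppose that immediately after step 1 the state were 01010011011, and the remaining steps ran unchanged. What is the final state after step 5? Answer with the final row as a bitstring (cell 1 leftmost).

state after step 1 := 01010011011
step 2: 11110010110
step 3: 10000011101
step 4: 00111010011
step 5: 00100110010

00100110010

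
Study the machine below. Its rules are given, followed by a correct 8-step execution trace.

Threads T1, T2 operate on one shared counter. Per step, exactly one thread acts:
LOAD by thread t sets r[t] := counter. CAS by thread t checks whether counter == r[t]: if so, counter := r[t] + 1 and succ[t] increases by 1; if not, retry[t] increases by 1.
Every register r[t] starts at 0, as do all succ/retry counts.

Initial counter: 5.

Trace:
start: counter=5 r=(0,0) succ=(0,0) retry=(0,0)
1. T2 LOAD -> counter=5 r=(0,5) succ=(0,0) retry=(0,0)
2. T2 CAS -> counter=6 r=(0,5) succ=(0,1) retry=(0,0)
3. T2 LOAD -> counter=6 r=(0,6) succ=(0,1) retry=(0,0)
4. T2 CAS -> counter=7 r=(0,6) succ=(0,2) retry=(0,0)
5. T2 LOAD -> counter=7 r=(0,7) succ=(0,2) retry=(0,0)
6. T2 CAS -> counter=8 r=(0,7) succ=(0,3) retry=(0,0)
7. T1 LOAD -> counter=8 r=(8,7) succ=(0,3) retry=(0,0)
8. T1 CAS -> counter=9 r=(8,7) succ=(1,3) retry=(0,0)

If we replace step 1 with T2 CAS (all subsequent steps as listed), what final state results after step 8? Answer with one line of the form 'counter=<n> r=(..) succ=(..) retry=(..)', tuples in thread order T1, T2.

(re-executing from step 1 with the substitution; state before step 1: counter=5 r=(0,0) succ=(0,0) retry=(0,0))
1. T2 CAS -> counter=5 r=(0,0) succ=(0,0) retry=(0,1)
2. T2 CAS -> counter=5 r=(0,0) succ=(0,0) retry=(0,2)
3. T2 LOAD -> counter=5 r=(0,5) succ=(0,0) retry=(0,2)
4. T2 CAS -> counter=6 r=(0,5) succ=(0,1) retry=(0,2)
5. T2 LOAD -> counter=6 r=(0,6) succ=(0,1) retry=(0,2)
6. T2 CAS -> counter=7 r=(0,6) succ=(0,2) retry=(0,2)
7. T1 LOAD -> counter=7 r=(7,6) succ=(0,2) retry=(0,2)
8. T1 CAS -> counter=8 r=(7,6) succ=(1,2) retry=(0,2)

counter=8 r=(7,6) succ=(1,2) retry=(0,2)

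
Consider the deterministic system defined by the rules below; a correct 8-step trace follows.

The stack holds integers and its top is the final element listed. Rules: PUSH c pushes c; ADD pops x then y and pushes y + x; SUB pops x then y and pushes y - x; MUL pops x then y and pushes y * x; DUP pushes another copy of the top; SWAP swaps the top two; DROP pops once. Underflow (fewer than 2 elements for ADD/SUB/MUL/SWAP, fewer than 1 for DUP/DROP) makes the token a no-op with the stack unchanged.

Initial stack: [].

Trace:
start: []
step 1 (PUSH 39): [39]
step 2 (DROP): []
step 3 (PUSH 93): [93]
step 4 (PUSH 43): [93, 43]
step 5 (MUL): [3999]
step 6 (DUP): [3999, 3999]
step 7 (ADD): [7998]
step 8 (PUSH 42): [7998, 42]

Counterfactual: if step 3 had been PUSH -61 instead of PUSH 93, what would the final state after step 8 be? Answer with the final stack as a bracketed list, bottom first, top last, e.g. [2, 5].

(re-executing from step 3 with the substitution; state before step 3: [])
step 3 (PUSH -61): [-61]
step 4 (PUSH 43): [-61, 43]
step 5 (MUL): [-2623]
step 6 (DUP): [-2623, -2623]
step 7 (ADD): [-5246]
step 8 (PUSH 42): [-5246, 42]

[-5246, 42]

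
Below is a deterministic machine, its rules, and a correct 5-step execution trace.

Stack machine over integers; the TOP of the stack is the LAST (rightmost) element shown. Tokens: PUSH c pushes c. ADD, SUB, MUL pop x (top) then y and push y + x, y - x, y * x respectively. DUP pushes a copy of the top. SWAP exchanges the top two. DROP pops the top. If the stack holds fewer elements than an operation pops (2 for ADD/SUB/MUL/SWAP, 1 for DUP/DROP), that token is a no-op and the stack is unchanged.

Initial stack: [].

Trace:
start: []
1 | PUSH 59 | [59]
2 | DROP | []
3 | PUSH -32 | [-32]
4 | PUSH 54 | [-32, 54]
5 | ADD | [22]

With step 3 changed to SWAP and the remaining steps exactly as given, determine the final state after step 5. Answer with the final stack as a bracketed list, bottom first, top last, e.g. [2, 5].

[54]

(re-executing from step 3 with the substitution; state before step 3: [])
3 | SWAP | []
4 | PUSH 54 | [54]
5 | ADD | [54]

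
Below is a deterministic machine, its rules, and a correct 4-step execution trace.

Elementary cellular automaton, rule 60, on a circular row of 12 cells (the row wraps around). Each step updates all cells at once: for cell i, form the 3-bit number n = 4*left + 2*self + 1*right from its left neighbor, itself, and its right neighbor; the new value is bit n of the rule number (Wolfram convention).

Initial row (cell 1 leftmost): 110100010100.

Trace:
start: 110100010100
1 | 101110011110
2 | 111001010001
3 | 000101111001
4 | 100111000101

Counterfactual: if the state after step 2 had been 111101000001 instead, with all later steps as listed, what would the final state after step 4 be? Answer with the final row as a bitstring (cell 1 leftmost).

state after step 2 := 111101000001
3 | 000011100001
4 | 100010010001

100010010001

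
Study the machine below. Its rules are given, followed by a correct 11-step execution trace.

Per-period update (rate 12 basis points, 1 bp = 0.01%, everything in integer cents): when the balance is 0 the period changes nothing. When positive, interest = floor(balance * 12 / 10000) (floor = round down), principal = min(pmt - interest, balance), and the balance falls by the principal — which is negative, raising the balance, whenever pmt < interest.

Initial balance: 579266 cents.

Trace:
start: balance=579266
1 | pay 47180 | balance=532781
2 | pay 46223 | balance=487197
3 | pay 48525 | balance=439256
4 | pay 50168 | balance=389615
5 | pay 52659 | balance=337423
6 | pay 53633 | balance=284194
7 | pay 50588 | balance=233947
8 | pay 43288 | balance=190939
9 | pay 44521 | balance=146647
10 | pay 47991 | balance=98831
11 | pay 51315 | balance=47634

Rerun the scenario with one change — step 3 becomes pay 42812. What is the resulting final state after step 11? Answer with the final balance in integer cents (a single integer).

(re-executing from step 3 with the substitution; state before step 3: balance=487197)
3 | pay 42812 | balance=444969
4 | pay 50168 | balance=395334
5 | pay 52659 | balance=343149
6 | pay 53633 | balance=289927
7 | pay 50588 | balance=239686
8 | pay 43288 | balance=196685
9 | pay 44521 | balance=152400
10 | pay 47991 | balance=104591
11 | pay 51315 | balance=53401

53401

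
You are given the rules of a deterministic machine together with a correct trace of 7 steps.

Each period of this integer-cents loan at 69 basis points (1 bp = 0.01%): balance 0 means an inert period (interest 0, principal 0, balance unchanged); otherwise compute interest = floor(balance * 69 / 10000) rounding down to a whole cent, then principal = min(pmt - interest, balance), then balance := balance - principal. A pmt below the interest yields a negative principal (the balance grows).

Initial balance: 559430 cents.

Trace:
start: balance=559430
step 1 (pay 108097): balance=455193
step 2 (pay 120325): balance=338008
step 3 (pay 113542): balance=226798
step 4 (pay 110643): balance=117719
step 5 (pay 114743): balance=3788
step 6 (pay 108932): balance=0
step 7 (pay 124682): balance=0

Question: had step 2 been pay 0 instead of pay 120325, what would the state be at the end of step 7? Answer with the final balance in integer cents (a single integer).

0

(re-executing from step 2 with the substitution; state before step 2: balance=455193)
step 2 (pay 0): balance=458333
step 3 (pay 113542): balance=347953
step 4 (pay 110643): balance=239710
step 5 (pay 114743): balance=126620
step 6 (pay 108932): balance=18561
step 7 (pay 124682): balance=0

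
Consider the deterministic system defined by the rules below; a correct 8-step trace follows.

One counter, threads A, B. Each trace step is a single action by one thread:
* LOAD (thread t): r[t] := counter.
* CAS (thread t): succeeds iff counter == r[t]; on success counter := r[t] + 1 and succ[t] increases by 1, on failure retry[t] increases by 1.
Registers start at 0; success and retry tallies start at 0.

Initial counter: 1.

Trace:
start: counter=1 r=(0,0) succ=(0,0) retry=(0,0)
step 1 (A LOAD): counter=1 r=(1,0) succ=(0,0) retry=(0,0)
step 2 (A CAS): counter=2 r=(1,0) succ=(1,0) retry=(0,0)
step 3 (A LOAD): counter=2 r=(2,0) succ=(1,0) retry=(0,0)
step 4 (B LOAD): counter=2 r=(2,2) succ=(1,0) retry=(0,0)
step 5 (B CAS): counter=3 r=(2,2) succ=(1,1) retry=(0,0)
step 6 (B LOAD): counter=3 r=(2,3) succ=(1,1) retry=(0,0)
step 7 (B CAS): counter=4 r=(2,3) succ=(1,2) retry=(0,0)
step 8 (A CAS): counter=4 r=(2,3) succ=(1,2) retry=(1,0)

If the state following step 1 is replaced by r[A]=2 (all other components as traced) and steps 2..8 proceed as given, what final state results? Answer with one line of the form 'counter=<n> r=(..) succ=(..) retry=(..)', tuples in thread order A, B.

state after step 1 := counter=1 r=(2,0) succ=(0,0) retry=(0,0)
step 2 (A CAS): counter=1 r=(2,0) succ=(0,0) retry=(1,0)
step 3 (A LOAD): counter=1 r=(1,0) succ=(0,0) retry=(1,0)
step 4 (B LOAD): counter=1 r=(1,1) succ=(0,0) retry=(1,0)
step 5 (B CAS): counter=2 r=(1,1) succ=(0,1) retry=(1,0)
step 6 (B LOAD): counter=2 r=(1,2) succ=(0,1) retry=(1,0)
step 7 (B CAS): counter=3 r=(1,2) succ=(0,2) retry=(1,0)
step 8 (A CAS): counter=3 r=(1,2) succ=(0,2) retry=(2,0)

counter=3 r=(1,2) succ=(0,2) retry=(2,0)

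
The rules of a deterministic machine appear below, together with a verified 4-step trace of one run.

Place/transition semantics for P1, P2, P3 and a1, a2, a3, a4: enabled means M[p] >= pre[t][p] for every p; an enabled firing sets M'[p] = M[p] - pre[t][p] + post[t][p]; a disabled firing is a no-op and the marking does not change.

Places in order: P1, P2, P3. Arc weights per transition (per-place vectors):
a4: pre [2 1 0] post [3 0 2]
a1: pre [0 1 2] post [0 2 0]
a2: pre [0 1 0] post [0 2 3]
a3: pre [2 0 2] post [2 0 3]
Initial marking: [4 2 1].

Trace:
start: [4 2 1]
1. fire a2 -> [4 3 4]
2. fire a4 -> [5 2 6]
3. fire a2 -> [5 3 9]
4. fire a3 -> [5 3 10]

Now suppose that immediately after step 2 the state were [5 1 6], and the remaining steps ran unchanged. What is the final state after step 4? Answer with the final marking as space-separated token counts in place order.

5 2 10

state after step 2 := [5 1 6]
3. fire a2 -> [5 2 9]
4. fire a3 -> [5 2 10]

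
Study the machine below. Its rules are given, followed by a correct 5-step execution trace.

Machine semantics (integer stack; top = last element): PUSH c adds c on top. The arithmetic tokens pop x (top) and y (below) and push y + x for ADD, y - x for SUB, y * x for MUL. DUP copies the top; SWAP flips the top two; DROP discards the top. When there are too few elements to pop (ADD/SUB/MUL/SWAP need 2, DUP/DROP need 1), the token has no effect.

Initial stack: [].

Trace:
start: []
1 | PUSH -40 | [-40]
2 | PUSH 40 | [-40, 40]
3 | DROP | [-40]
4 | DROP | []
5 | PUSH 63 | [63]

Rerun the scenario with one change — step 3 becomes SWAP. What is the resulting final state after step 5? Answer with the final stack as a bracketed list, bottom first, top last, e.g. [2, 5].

(re-executing from step 3 with the substitution; state before step 3: [-40, 40])
3 | SWAP | [40, -40]
4 | DROP | [40]
5 | PUSH 63 | [40, 63]

[40, 63]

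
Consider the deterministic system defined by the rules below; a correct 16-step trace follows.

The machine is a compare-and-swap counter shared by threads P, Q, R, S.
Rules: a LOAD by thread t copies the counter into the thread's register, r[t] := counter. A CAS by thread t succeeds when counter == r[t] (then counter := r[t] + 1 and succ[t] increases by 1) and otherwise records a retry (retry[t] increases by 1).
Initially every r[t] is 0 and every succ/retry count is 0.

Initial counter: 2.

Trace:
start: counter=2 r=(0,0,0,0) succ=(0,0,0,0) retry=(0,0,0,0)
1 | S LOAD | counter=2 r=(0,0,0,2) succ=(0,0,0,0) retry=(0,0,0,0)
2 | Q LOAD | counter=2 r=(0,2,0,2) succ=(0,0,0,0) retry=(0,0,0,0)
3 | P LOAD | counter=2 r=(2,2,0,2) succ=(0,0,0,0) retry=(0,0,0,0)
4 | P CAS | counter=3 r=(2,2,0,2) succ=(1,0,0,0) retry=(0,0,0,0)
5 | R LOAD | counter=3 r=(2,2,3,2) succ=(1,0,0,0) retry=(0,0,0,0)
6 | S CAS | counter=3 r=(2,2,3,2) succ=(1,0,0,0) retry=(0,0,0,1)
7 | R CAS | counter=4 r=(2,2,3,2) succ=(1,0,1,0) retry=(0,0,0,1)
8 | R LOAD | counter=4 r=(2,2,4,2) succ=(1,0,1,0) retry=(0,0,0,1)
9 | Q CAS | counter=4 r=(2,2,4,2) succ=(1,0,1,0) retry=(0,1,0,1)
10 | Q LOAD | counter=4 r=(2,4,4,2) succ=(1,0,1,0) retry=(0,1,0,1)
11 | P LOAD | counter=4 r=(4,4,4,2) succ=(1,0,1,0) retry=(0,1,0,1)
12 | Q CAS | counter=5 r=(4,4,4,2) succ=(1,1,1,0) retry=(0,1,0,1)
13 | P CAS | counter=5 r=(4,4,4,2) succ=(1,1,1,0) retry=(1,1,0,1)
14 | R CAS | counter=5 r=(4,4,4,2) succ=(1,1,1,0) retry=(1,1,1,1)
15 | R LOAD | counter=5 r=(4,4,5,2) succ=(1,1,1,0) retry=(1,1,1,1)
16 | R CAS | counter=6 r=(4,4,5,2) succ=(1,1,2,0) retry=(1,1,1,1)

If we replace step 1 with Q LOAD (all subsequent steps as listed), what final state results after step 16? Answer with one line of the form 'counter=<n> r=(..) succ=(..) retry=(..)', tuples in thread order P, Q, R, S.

(re-executing from step 1 with the substitution; state before step 1: counter=2 r=(0,0,0,0) succ=(0,0,0,0) retry=(0,0,0,0))
1 | Q LOAD | counter=2 r=(0,2,0,0) succ=(0,0,0,0) retry=(0,0,0,0)
2 | Q LOAD | counter=2 r=(0,2,0,0) succ=(0,0,0,0) retry=(0,0,0,0)
3 | P LOAD | counter=2 r=(2,2,0,0) succ=(0,0,0,0) retry=(0,0,0,0)
4 | P CAS | counter=3 r=(2,2,0,0) succ=(1,0,0,0) retry=(0,0,0,0)
5 | R LOAD | counter=3 r=(2,2,3,0) succ=(1,0,0,0) retry=(0,0,0,0)
6 | S CAS | counter=3 r=(2,2,3,0) succ=(1,0,0,0) retry=(0,0,0,1)
7 | R CAS | counter=4 r=(2,2,3,0) succ=(1,0,1,0) retry=(0,0,0,1)
8 | R LOAD | counter=4 r=(2,2,4,0) succ=(1,0,1,0) retry=(0,0,0,1)
9 | Q CAS | counter=4 r=(2,2,4,0) succ=(1,0,1,0) retry=(0,1,0,1)
10 | Q LOAD | counter=4 r=(2,4,4,0) succ=(1,0,1,0) retry=(0,1,0,1)
11 | P LOAD | counter=4 r=(4,4,4,0) succ=(1,0,1,0) retry=(0,1,0,1)
12 | Q CAS | counter=5 r=(4,4,4,0) succ=(1,1,1,0) retry=(0,1,0,1)
13 | P CAS | counter=5 r=(4,4,4,0) succ=(1,1,1,0) retry=(1,1,0,1)
14 | R CAS | counter=5 r=(4,4,4,0) succ=(1,1,1,0) retry=(1,1,1,1)
15 | R LOAD | counter=5 r=(4,4,5,0) succ=(1,1,1,0) retry=(1,1,1,1)
16 | R CAS | counter=6 r=(4,4,5,0) succ=(1,1,2,0) retry=(1,1,1,1)

counter=6 r=(4,4,5,0) succ=(1,1,2,0) retry=(1,1,1,1)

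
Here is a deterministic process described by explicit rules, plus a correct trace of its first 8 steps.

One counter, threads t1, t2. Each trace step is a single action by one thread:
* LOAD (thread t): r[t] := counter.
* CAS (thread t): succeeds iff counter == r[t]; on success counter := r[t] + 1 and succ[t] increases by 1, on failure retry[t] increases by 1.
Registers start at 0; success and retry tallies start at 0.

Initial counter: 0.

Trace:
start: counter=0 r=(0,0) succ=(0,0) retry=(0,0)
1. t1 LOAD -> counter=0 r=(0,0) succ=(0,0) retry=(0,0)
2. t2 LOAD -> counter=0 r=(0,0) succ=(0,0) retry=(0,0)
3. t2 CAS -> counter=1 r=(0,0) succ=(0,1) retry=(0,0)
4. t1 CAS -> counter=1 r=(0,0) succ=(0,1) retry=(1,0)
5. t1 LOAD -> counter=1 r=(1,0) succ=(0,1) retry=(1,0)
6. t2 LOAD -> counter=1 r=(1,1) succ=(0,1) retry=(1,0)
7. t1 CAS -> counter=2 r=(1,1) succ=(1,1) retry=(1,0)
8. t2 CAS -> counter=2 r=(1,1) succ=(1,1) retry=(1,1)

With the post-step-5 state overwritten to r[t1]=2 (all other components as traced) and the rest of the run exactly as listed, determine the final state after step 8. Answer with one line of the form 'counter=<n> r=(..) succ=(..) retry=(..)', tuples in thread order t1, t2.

counter=2 r=(2,1) succ=(0,2) retry=(2,0)

state after step 5 := counter=1 r=(2,0) succ=(0,1) retry=(1,0)
6. t2 LOAD -> counter=1 r=(2,1) succ=(0,1) retry=(1,0)
7. t1 CAS -> counter=1 r=(2,1) succ=(0,1) retry=(2,0)
8. t2 CAS -> counter=2 r=(2,1) succ=(0,2) retry=(2,0)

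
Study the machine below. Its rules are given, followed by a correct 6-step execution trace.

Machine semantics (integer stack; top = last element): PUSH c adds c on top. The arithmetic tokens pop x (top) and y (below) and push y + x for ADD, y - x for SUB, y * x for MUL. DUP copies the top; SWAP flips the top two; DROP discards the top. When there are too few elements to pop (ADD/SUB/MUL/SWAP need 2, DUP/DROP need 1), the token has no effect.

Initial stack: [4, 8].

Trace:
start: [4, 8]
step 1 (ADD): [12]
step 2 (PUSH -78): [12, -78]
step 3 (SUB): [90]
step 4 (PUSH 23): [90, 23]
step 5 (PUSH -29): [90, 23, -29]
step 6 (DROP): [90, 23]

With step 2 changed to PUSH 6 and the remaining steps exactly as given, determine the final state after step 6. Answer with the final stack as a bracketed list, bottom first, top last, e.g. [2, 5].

(re-executing from step 2 with the substitution; state before step 2: [12])
step 2 (PUSH 6): [12, 6]
step 3 (SUB): [6]
step 4 (PUSH 23): [6, 23]
step 5 (PUSH -29): [6, 23, -29]
step 6 (DROP): [6, 23]

[6, 23]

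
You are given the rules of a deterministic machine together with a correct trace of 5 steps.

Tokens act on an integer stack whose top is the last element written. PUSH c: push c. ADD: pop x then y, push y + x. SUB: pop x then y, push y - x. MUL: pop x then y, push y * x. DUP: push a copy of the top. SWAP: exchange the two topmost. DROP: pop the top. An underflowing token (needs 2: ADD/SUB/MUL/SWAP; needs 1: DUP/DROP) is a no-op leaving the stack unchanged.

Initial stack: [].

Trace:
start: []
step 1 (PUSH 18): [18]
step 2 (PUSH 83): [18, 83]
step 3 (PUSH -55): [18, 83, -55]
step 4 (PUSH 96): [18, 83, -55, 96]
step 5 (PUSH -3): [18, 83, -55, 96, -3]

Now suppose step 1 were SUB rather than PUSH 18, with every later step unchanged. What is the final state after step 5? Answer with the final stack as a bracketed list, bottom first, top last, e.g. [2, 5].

[83, -55, 96, -3]

(re-executing from step 1 with the substitution; state before step 1: [])
step 1 (SUB): []
step 2 (PUSH 83): [83]
step 3 (PUSH -55): [83, -55]
step 4 (PUSH 96): [83, -55, 96]
step 5 (PUSH -3): [83, -55, 96, -3]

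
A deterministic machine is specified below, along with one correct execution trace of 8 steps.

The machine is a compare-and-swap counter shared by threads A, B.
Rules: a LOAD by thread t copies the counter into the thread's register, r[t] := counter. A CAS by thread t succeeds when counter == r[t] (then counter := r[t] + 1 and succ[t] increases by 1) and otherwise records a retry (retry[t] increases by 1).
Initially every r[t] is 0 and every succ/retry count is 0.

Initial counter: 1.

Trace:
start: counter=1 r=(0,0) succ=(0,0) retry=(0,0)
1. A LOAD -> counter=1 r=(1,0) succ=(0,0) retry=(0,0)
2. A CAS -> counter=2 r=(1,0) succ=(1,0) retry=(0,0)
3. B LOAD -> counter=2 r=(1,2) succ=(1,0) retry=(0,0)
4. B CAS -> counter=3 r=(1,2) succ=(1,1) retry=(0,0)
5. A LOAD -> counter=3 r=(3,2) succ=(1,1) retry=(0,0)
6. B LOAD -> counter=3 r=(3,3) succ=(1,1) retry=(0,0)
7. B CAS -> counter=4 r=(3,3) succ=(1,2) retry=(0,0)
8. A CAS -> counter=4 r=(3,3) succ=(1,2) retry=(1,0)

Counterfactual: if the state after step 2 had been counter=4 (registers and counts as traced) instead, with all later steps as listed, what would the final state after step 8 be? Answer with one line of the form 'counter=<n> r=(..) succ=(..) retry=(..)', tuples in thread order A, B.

state after step 2 := counter=4 r=(1,0) succ=(1,0) retry=(0,0)
3. B LOAD -> counter=4 r=(1,4) succ=(1,0) retry=(0,0)
4. B CAS -> counter=5 r=(1,4) succ=(1,1) retry=(0,0)
5. A LOAD -> counter=5 r=(5,4) succ=(1,1) retry=(0,0)
6. B LOAD -> counter=5 r=(5,5) succ=(1,1) retry=(0,0)
7. B CAS -> counter=6 r=(5,5) succ=(1,2) retry=(0,0)
8. A CAS -> counter=6 r=(5,5) succ=(1,2) retry=(1,0)

counter=6 r=(5,5) succ=(1,2) retry=(1,0)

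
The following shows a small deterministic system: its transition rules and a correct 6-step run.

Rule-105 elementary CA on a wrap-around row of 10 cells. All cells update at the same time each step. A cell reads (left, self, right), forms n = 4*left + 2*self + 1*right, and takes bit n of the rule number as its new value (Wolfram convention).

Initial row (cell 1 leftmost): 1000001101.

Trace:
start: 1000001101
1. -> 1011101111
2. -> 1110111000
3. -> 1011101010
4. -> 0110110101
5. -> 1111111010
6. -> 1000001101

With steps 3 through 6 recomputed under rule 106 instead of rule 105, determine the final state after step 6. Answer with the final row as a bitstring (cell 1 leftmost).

0110011110

(re-executing steps 3..6 under rule 106; state before step 3: 1110111000)
3. -> 1011101001
4. -> 1110110011
5. -> 0011110110
6. -> 0110011110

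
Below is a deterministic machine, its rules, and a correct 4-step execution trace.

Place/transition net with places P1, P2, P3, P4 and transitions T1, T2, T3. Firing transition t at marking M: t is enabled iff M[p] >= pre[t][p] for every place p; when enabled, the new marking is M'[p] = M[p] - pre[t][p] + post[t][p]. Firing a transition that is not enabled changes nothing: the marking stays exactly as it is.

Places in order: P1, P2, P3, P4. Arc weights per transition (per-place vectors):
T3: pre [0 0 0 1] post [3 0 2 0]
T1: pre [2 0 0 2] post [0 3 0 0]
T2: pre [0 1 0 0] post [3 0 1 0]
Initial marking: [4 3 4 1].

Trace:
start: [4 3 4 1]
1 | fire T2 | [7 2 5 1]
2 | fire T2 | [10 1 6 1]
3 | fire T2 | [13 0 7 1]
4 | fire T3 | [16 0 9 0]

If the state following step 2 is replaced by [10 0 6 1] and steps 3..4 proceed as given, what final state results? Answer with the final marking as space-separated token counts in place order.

13 0 8 0

state after step 2 := [10 0 6 1]
3 | fire T2 | [10 0 6 1]
4 | fire T3 | [13 0 8 0]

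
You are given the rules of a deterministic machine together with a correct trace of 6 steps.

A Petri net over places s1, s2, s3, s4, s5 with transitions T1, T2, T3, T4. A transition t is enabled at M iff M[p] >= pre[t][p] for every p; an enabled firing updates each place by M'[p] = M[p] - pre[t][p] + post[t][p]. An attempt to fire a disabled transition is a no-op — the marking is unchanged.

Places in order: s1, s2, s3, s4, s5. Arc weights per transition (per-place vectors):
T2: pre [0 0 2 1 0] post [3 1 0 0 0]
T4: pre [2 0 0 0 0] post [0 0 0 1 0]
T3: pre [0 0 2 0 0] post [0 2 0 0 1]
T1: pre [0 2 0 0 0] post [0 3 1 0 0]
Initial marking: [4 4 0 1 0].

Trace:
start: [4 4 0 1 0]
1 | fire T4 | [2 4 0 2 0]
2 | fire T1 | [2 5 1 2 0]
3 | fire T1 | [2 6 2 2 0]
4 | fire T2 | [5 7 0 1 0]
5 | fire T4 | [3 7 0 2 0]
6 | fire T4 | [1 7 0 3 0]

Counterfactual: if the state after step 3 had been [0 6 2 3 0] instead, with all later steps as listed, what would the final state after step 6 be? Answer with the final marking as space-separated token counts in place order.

state after step 3 := [0 6 2 3 0]
4 | fire T2 | [3 7 0 2 0]
5 | fire T4 | [1 7 0 3 0]
6 | fire T4 | [1 7 0 3 0]

1 7 0 3 0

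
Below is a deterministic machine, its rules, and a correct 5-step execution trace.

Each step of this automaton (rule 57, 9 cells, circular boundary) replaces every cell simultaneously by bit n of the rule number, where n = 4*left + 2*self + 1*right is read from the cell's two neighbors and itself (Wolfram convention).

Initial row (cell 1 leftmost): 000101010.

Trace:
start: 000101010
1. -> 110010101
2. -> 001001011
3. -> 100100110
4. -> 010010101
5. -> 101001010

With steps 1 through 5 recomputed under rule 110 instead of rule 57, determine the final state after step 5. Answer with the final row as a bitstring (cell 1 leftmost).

(re-executing steps 1..5 under rule 110; state before step 1: 000101010)
1. -> 001111110
2. -> 011000010
3. -> 111000110
4. -> 101001111
5. -> 111011000

111011000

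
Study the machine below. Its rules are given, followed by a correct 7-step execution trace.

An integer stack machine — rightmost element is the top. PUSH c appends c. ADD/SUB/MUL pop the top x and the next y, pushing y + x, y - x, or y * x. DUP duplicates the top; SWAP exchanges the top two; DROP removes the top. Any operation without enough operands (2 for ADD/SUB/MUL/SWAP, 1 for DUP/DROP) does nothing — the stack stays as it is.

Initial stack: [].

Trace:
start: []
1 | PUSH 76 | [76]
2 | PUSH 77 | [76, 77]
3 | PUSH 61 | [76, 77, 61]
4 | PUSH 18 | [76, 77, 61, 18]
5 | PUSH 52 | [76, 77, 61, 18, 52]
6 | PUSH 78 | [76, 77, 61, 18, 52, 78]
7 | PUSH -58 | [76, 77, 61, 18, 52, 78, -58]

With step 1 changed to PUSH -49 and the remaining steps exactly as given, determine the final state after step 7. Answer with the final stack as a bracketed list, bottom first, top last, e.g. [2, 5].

(re-executing from step 1 with the substitution; state before step 1: [])
1 | PUSH -49 | [-49]
2 | PUSH 77 | [-49, 77]
3 | PUSH 61 | [-49, 77, 61]
4 | PUSH 18 | [-49, 77, 61, 18]
5 | PUSH 52 | [-49, 77, 61, 18, 52]
6 | PUSH 78 | [-49, 77, 61, 18, 52, 78]
7 | PUSH -58 | [-49, 77, 61, 18, 52, 78, -58]

[-49, 77, 61, 18, 52, 78, -58]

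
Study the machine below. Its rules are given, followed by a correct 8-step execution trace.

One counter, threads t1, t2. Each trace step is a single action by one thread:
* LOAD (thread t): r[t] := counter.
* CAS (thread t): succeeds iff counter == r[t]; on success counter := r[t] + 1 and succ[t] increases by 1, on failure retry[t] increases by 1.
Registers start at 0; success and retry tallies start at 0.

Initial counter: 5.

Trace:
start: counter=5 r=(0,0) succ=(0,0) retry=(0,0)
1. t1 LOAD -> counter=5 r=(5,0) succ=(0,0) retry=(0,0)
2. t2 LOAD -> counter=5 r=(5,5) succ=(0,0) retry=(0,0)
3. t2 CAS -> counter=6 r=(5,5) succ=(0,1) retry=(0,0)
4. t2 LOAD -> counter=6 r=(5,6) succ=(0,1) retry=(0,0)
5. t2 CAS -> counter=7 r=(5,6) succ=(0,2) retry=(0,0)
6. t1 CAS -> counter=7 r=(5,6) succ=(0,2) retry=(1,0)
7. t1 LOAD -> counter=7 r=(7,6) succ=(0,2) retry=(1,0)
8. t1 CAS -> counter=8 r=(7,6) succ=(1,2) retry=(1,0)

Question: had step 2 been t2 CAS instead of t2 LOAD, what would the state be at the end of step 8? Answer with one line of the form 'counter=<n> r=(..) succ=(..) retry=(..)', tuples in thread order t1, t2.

counter=7 r=(6,5) succ=(1,1) retry=(1,2)

(re-executing from step 2 with the substitution; state before step 2: counter=5 r=(5,0) succ=(0,0) retry=(0,0))
2. t2 CAS -> counter=5 r=(5,0) succ=(0,0) retry=(0,1)
3. t2 CAS -> counter=5 r=(5,0) succ=(0,0) retry=(0,2)
4. t2 LOAD -> counter=5 r=(5,5) succ=(0,0) retry=(0,2)
5. t2 CAS -> counter=6 r=(5,5) succ=(0,1) retry=(0,2)
6. t1 CAS -> counter=6 r=(5,5) succ=(0,1) retry=(1,2)
7. t1 LOAD -> counter=6 r=(6,5) succ=(0,1) retry=(1,2)
8. t1 CAS -> counter=7 r=(6,5) succ=(1,1) retry=(1,2)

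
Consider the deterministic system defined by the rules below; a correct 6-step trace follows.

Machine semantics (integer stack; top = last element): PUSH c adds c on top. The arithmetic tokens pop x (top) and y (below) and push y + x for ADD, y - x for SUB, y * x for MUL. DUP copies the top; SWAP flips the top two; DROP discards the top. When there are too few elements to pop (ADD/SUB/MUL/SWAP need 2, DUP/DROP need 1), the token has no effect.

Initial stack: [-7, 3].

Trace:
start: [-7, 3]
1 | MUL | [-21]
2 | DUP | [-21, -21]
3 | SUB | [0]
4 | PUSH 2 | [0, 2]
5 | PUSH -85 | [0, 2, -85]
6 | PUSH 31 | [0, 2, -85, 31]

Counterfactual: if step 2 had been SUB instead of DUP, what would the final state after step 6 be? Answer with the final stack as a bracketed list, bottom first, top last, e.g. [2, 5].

[-21, 2, -85, 31]

(re-executing from step 2 with the substitution; state before step 2: [-21])
2 | SUB | [-21]
3 | SUB | [-21]
4 | PUSH 2 | [-21, 2]
5 | PUSH -85 | [-21, 2, -85]
6 | PUSH 31 | [-21, 2, -85, 31]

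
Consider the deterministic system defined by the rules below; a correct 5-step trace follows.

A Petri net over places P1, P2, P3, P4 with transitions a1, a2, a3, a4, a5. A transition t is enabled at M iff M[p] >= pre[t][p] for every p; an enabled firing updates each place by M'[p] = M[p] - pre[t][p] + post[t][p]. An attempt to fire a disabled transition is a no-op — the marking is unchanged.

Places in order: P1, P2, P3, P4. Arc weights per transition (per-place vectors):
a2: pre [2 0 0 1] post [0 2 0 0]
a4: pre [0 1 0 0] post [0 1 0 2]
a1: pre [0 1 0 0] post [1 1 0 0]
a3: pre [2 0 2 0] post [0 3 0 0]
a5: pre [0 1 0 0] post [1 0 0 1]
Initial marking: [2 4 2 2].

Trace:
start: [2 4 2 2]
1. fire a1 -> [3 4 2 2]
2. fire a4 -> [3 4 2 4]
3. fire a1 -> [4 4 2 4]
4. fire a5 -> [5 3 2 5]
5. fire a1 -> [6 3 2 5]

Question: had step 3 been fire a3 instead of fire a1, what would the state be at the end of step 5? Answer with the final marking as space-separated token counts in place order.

3 6 0 5

(re-executing from step 3 with the substitution; state before step 3: [3 4 2 4])
3. fire a3 -> [1 7 0 4]
4. fire a5 -> [2 6 0 5]
5. fire a1 -> [3 6 0 5]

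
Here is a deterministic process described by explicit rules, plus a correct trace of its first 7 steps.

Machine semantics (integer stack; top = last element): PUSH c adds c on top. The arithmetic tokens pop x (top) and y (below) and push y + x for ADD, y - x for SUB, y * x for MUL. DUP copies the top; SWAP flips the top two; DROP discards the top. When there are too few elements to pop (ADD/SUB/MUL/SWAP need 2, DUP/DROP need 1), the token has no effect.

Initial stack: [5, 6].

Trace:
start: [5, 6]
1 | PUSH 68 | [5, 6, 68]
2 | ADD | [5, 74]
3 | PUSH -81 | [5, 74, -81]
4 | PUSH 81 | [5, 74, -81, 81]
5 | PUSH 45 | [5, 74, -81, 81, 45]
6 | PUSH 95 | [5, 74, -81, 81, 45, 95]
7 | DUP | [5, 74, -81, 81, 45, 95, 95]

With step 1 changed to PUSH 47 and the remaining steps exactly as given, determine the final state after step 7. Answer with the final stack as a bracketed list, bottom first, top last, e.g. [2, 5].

(re-executing from step 1 with the substitution; state before step 1: [5, 6])
1 | PUSH 47 | [5, 6, 47]
2 | ADD | [5, 53]
3 | PUSH -81 | [5, 53, -81]
4 | PUSH 81 | [5, 53, -81, 81]
5 | PUSH 45 | [5, 53, -81, 81, 45]
6 | PUSH 95 | [5, 53, -81, 81, 45, 95]
7 | DUP | [5, 53, -81, 81, 45, 95, 95]

[5, 53, -81, 81, 45, 95, 95]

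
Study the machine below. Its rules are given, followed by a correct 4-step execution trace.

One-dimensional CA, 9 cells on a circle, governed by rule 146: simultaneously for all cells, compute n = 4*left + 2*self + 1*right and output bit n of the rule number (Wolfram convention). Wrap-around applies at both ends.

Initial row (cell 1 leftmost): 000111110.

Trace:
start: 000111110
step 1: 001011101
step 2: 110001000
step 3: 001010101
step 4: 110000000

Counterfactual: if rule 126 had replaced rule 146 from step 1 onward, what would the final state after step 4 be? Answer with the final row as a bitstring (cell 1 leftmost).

(re-executing steps 1..4 under rule 126; state before step 1: 000111110)
step 1: 001100011
step 2: 111110111
step 3: 000011100
step 4: 000110110

000110110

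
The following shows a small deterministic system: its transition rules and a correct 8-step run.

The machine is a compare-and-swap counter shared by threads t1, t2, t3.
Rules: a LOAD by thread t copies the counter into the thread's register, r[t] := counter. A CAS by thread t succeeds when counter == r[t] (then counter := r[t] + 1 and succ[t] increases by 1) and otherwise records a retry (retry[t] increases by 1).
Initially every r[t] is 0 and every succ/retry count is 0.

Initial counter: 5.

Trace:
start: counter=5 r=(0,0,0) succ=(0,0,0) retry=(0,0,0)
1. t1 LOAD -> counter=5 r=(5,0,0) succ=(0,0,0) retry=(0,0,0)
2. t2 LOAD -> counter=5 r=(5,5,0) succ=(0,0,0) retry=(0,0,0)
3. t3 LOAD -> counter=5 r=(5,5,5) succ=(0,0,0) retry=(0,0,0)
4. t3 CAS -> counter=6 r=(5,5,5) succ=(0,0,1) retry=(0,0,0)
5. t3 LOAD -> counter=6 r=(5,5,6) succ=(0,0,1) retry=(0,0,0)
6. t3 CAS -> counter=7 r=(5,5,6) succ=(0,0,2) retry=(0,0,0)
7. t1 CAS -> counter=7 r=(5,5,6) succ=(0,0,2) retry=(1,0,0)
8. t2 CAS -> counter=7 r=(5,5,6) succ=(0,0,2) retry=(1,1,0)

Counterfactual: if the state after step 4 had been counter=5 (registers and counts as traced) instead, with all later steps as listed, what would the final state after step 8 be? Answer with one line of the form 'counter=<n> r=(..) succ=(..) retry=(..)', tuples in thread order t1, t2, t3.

state after step 4 := counter=5 r=(5,5,5) succ=(0,0,1) retry=(0,0,0)
5. t3 LOAD -> counter=5 r=(5,5,5) succ=(0,0,1) retry=(0,0,0)
6. t3 CAS -> counter=6 r=(5,5,5) succ=(0,0,2) retry=(0,0,0)
7. t1 CAS -> counter=6 r=(5,5,5) succ=(0,0,2) retry=(1,0,0)
8. t2 CAS -> counter=6 r=(5,5,5) succ=(0,0,2) retry=(1,1,0)

counter=6 r=(5,5,5) succ=(0,0,2) retry=(1,1,0)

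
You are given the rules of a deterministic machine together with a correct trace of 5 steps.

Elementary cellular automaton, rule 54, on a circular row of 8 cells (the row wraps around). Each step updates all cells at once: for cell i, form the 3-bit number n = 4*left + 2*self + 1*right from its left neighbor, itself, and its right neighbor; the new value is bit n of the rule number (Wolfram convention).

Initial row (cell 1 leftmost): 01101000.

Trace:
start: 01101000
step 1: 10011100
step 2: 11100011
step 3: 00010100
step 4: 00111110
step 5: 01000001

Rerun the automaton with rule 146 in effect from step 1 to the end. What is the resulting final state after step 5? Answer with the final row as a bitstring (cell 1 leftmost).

(re-executing steps 1..5 under rule 146; state before step 1: 01101000)
step 1: 10000100
step 2: 01001011
step 3: 00110000
step 4: 01001000
step 5: 10110100

10110100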